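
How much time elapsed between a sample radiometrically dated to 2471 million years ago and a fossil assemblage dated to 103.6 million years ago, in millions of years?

2471 − 103.6 = 2367.4 million years.

2367.4 million years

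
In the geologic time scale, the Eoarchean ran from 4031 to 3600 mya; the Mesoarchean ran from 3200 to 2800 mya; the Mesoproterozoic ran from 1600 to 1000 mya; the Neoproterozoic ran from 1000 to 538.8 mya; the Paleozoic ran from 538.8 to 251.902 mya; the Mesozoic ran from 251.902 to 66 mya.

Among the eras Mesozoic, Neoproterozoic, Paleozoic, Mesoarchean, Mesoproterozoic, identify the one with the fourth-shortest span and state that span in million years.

Start − end for each: Mesozoic 251.902 − 66 = 185.902; Neoproterozoic 1000 − 538.8 = 461.2; Paleozoic 538.8 − 251.902 = 286.898; Mesoarchean 3200 − 2800 = 400; Mesoproterozoic 1600 − 1000 = 600.
Ranking these from shortest: Mesozoic < Paleozoic < Mesoarchean < Neoproterozoic < Mesoproterozoic.
Position 4 in that ranking is Neoproterozoic, which lasted 461.2 Myr.

Neoproterozoic, 461.2 million years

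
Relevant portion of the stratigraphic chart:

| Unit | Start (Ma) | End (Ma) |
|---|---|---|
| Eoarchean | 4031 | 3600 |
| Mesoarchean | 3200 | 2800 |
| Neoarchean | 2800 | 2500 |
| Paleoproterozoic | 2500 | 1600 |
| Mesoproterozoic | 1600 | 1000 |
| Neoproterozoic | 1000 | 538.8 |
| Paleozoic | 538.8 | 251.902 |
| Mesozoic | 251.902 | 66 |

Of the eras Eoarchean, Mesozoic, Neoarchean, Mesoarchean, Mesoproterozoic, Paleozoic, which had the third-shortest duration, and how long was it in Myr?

Durations: Eoarchean 431; Mesozoic 185.902; Neoarchean 300; Mesoarchean 400; Mesoproterozoic 600; Paleozoic 286.898 Myr.
Sorted shortest-first: Mesozoic (185.902), Paleozoic (286.898), Neoarchean (300), Mesoarchean (400), Eoarchean (431), Mesoproterozoic (600).
The third shortest is Neoarchean at 300 Myr.

Neoarchean, 300 million years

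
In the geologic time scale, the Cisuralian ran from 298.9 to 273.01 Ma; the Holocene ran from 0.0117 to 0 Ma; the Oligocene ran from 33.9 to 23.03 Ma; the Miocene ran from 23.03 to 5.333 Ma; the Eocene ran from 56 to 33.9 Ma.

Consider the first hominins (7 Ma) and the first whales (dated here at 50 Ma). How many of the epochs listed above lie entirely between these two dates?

1

The older date is 50 Ma and the younger is 7 Ma.
Epochs with start < 50 and end > 7 Ma: Oligocene (33.9–23.03).
That is 1 complete epoch.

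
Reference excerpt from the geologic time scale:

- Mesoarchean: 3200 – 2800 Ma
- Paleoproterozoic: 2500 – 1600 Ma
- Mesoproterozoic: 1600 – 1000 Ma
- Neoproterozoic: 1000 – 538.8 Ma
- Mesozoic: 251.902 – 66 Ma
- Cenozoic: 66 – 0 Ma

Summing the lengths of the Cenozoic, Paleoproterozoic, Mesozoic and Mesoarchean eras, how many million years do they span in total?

1551.902 million years

Duration is start − end for each: (66 − 0) + (2500 − 1600) + (251.902 − 66) + (3200 − 2800).
That is 66 + 900 + 185.902 + 400, which totals 1551.902 million years.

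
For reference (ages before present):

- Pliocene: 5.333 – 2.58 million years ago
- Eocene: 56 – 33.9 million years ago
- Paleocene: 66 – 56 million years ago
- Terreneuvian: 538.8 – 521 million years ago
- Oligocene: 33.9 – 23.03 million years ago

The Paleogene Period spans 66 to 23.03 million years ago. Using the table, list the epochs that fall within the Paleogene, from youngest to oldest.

Oligocene, Eocene, Paleocene

Epochs with both bounds inside 66–23.03 Ma: Oligocene (33.9–23.03), Eocene (56–33.9), Paleocene (66–56).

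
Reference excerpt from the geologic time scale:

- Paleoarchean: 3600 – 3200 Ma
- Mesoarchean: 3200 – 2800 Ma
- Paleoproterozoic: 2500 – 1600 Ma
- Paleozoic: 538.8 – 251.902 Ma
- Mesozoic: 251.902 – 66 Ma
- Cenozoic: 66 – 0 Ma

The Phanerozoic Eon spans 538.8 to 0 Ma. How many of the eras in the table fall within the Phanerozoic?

3

Eras inside 538.8–0 Ma: Paleozoic, Mesozoic, Cenozoic — 3 in total.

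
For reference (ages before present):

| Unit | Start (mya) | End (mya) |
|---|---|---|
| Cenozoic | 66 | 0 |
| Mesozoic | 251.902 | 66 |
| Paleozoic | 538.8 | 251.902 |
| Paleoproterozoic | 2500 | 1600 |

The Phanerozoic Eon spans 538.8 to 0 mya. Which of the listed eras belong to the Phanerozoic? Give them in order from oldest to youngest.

Eras with both bounds inside 538.8–0 Ma: Paleozoic (538.8–251.902), Mesozoic (251.902–66), Cenozoic (66–0).

Paleozoic, Mesozoic, Cenozoic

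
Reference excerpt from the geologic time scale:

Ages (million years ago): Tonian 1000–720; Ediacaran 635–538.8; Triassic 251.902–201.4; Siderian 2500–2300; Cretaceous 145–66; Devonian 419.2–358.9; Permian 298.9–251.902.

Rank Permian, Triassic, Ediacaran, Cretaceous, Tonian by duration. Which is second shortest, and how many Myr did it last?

Durations: Permian 46.998; Triassic 50.502; Ediacaran 96.2; Cretaceous 79; Tonian 280 Myr.
Sorted shortest-first: Permian (46.998), Triassic (50.502), Cretaceous (79), Ediacaran (96.2), Tonian (280).
The second shortest is Triassic at 50.502 Myr.

Triassic, 50.502 million years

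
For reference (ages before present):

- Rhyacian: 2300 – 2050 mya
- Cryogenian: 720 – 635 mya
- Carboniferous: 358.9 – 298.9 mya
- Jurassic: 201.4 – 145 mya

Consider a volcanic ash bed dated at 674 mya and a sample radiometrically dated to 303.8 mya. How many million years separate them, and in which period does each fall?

370.2 million years apart; the first in the Cryogenian, the second in the Carboniferous

Elapsed time: 674 − 303.8 = 370.2 Myr.
674 Ma lies within 720–635 Ma: Cryogenian.
303.8 Ma lies within 358.9–298.9 Ma: Carboniferous.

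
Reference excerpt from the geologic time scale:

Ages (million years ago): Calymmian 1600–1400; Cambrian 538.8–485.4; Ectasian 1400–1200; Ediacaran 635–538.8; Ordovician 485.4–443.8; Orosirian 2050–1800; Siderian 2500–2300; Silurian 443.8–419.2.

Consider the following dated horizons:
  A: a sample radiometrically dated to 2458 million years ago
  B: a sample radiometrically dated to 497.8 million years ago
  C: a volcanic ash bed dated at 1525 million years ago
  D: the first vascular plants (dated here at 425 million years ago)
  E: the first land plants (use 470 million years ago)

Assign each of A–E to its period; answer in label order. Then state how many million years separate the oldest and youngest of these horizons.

A: 2458 Ma lies in 2500–2300 Ma, so Siderian.
B: 497.8 Ma lies in 538.8–485.4 Ma, so Cambrian.
C: 1525 Ma lies in 1600–1400 Ma, so Calymmian.
D: 425 Ma lies in 443.8–419.2 Ma, so Silurian.
E: 470 Ma lies in 485.4–443.8 Ma, so Ordovician.
Oldest = 2458 Ma, youngest = 425 Ma → span 2033 Myr.

A — Siderian; B — Cambrian; C — Calymmian; D — Silurian; E — Ordovician; span 2033 million years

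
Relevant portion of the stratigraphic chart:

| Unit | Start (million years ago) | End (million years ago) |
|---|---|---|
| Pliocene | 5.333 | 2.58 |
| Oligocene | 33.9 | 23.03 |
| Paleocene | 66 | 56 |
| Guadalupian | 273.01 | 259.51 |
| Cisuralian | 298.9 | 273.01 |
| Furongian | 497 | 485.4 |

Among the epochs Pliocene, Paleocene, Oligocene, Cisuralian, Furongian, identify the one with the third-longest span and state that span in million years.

Oligocene, 10.87 million years

Durations: Pliocene 2.753; Paleocene 10; Oligocene 10.87; Cisuralian 25.89; Furongian 11.6 Myr.
Sorted longest-first: Cisuralian (25.89), Furongian (11.6), Oligocene (10.87), Paleocene (10), Pliocene (2.753).
The third longest is Oligocene at 10.87 Myr.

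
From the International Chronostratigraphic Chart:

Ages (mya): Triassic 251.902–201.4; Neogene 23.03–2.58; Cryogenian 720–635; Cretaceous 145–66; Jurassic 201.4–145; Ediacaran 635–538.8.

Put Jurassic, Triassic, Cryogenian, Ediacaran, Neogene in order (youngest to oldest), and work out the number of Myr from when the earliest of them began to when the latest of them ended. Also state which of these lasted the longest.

Start ages (Ma): Cryogenian 720, Ediacaran 635, Triassic 251.902, Jurassic 201.4, Neogene 23.03.
Ordered youngest to oldest: Neogene, Jurassic, Triassic, Ediacaran, Cryogenian.
Span = 720 − 2.58 = 717.42 Myr.
Durations: Triassic 50.502, Cryogenian 85, Ediacaran 96.2, Neogene 20.45, Jurassic 56.4 → longest is Ediacaran (96.2 Myr).

Neogene → Jurassic → Triassic → Ediacaran → Cryogenian; total span 717.42 Myr; longest is Ediacaran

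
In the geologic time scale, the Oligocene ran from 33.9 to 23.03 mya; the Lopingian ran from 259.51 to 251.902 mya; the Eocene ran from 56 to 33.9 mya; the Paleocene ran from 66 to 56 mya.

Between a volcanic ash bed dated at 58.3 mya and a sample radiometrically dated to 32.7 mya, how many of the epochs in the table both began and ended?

The older date is 58.3 Ma and the younger is 32.7 Ma.
Epochs with start < 58.3 and end > 32.7 Ma: Eocene (56–33.9).
That is 1 complete epoch.

1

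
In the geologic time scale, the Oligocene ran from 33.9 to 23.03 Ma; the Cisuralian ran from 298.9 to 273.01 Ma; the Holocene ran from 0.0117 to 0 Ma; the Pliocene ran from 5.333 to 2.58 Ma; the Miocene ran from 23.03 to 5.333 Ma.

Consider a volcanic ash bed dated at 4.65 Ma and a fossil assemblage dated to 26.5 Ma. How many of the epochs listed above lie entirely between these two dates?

The older date is 26.5 Ma and the younger is 4.65 Ma.
Epochs with start < 26.5 and end > 4.65 Ma: Miocene (23.03–5.333).
That is 1 complete epoch.

1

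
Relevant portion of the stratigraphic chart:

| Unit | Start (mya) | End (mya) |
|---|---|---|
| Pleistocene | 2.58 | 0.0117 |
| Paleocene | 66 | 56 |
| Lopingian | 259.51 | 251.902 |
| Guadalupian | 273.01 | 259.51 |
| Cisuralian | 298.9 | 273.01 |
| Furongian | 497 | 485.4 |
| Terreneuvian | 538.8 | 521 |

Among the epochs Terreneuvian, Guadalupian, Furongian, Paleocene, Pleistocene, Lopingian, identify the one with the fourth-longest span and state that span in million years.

Paleocene, 10 million years

Durations: Terreneuvian 17.8; Guadalupian 13.5; Furongian 11.6; Paleocene 10; Pleistocene 2.5683; Lopingian 7.608 Myr.
Sorted longest-first: Terreneuvian (17.8), Guadalupian (13.5), Furongian (11.6), Paleocene (10), Lopingian (7.608), Pleistocene (2.5683).
The fourth longest is Paleocene at 10 Myr.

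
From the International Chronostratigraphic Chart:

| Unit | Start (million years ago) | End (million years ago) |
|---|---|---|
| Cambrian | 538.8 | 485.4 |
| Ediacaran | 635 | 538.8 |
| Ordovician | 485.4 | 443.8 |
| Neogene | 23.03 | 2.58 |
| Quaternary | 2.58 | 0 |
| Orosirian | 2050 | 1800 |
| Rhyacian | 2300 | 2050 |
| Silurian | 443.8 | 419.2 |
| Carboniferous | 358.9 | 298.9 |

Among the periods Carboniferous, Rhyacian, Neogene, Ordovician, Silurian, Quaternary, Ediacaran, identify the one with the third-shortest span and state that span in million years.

Start − end for each: Carboniferous 358.9 − 298.9 = 60; Rhyacian 2300 − 2050 = 250; Neogene 23.03 − 2.58 = 20.45; Ordovician 485.4 − 443.8 = 41.6; Silurian 443.8 − 419.2 = 24.6; Quaternary 2.58 − 0 = 2.58; Ediacaran 635 − 538.8 = 96.2.
Ranking these from shortest: Quaternary < Neogene < Silurian < Ordovician < Carboniferous < Ediacaran < Rhyacian.
Position 3 in that ranking is Silurian, which lasted 24.6 Myr.

Silurian, 24.6 million years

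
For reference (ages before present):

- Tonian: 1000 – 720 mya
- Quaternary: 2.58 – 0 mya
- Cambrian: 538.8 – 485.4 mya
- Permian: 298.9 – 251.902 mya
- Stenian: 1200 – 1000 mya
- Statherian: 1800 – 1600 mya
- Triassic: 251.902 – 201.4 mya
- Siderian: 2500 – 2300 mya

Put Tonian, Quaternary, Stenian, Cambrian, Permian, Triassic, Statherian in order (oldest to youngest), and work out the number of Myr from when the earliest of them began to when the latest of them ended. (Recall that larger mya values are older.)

From the excerpt: Tonian 1000–720; Quaternary 2.58–0; Stenian 1200–1000; Cambrian 538.8–485.4; Permian 298.9–251.902; Triassic 251.902–201.4; Statherian 1800–1600 (Ma).
Larger Ma is earlier, so the oldest is Statherian and the youngest is Quaternary; oldest to youngest: Statherian, Stenian, Tonian, Cambrian, Permian, Triassic, Quaternary.
Oldest start 1800 minus youngest end 0 gives 1800 Myr overall.

Statherian, Stenian, Tonian, Cambrian, Permian, Triassic, Quaternary; total span 1800 Myr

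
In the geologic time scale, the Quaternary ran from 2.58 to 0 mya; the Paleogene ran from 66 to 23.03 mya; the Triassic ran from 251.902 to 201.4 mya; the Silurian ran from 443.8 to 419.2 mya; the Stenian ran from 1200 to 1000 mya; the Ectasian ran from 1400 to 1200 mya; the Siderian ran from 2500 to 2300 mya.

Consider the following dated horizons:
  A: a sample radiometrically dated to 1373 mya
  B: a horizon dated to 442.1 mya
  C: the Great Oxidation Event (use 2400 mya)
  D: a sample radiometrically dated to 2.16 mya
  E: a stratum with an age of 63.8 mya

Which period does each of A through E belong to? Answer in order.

A: 1373 Ma lies in 1400–1200 Ma, so Ectasian.
B: 442.1 Ma lies in 443.8–419.2 Ma, so Silurian.
C: 2400 Ma lies in 2500–2300 Ma, so Siderian.
D: 2.16 Ma lies in 2.58–0 Ma, so Quaternary.
E: 63.8 Ma lies in 66–23.03 Ma, so Paleogene.

A — Ectasian; B — Silurian; C — Siderian; D — Quaternary; E — Paleogene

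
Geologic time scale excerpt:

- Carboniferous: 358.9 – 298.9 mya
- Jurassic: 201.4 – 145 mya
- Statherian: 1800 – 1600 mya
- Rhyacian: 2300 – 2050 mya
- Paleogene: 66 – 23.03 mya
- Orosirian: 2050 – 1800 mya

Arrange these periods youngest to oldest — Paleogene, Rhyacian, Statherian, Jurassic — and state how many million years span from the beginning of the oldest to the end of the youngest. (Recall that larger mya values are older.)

Paleogene → Jurassic → Statherian → Rhyacian; total span 2276.97 Myr

From the excerpt: Paleogene 66–23.03; Rhyacian 2300–2050; Statherian 1800–1600; Jurassic 201.4–145 (Ma).
Larger Ma is earlier, so the oldest is Rhyacian and the youngest is Paleogene; youngest to oldest: Paleogene, Jurassic, Statherian, Rhyacian.
Oldest start 2300 minus youngest end 23.03 gives 2276.97 Myr overall.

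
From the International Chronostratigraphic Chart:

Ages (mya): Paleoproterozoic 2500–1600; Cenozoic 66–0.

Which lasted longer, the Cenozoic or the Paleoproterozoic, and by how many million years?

Paleoproterozoic, by 834 million years

Cenozoic: 66 − 0 = 66 Myr.
Paleoproterozoic: 2500 − 1600 = 900 Myr.
Difference: 900 − 66 = 834 Myr, so the Paleoproterozoic was longer.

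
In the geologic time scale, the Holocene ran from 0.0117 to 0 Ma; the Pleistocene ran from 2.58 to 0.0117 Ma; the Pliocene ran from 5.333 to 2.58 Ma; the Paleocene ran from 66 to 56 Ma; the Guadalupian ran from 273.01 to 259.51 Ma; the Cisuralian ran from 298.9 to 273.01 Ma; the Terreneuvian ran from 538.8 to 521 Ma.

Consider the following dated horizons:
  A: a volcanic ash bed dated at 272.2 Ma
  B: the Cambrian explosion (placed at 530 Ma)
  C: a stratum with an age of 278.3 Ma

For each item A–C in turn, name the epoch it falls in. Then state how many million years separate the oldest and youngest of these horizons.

A — Guadalupian; B — Terreneuvian; C — Cisuralian; span 257.8 million years

A: 272.2 Ma lies in 273.01–259.51 Ma, so Guadalupian.
B: 530 Ma lies in 538.8–521 Ma, so Terreneuvian.
C: 278.3 Ma lies in 298.9–273.01 Ma, so Cisuralian.
Oldest = 530 Ma, youngest = 272.2 Ma → span 257.8 Myr.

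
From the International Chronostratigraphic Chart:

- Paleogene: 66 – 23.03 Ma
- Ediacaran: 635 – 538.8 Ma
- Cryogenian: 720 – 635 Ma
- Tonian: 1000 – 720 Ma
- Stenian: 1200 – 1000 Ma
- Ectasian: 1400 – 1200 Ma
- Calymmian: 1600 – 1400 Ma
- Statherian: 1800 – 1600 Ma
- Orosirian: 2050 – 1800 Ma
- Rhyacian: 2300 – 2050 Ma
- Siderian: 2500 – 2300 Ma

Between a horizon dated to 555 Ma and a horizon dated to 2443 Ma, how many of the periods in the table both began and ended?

2443 Ma sits inside the Siderian (2500–2300) and 555 Ma inside the Ediacaran (635–538.8); neither of those is wholly between the two dates.
The listed periods lying completely between them are Rhyacian, Orosirian, Statherian, Calymmian, Ectasian, Stenian, Tonian, Cryogenian — 8 in all.

8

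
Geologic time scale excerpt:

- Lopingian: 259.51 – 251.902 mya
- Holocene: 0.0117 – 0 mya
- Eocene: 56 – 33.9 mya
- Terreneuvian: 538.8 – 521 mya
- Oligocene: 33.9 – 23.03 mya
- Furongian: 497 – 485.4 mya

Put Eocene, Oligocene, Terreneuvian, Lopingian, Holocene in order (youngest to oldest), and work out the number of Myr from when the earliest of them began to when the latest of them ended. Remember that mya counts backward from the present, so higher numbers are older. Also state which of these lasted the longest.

Holocene, Oligocene, Eocene, Lopingian, Terreneuvian; total span 538.8 Myr; longest is Eocene

From the excerpt: Eocene 56–33.9; Oligocene 33.9–23.03; Terreneuvian 538.8–521; Lopingian 259.51–251.902; Holocene 0.0117–0 (Ma).
Larger Ma is earlier, so the oldest is Terreneuvian and the youngest is Holocene; youngest to oldest: Holocene, Oligocene, Eocene, Lopingian, Terreneuvian.
Oldest start 538.8 minus youngest end 0 gives 538.8 Myr overall.
Individual lengths (start − end): Lopingian 7.608; Eocene 22.1; Oligocene 10.87; Holocene 0.0117; Terreneuvian 17.8. The largest is Eocene at 22.1 Myr.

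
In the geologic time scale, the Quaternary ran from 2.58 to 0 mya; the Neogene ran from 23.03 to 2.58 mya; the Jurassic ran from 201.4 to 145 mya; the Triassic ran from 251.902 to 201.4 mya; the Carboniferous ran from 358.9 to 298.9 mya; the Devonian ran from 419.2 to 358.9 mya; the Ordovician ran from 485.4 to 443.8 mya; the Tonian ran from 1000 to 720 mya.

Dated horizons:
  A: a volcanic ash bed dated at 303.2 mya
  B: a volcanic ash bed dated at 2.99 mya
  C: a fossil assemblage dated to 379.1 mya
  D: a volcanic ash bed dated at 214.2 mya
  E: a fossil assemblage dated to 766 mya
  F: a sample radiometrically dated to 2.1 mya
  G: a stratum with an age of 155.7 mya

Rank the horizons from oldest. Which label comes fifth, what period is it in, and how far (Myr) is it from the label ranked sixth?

G, in the Jurassic; 152.71 million years to B

Larger Ma means older, so oldest first: E 766 > C 379.1 > A 303.2 > D 214.2 > G 155.7 > B 2.99 > F 2.1.
Counting 5 along gives G (155.7 Ma); the excerpt puts that inside the Jurassic, 201.4–145 Ma.
Next in line is B (2.99 Ma), and 155.7 − 2.99 = 152.71 Myr.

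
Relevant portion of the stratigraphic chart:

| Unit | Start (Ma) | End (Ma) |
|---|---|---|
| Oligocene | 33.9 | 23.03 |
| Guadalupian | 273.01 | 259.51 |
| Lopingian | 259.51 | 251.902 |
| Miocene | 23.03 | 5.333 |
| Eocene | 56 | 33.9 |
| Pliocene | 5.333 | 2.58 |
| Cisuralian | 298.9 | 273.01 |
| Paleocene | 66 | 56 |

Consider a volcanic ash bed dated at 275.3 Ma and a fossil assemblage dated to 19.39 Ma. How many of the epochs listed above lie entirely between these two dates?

5

275.3 Ma sits inside the Cisuralian (298.9–273.01) and 19.39 Ma inside the Miocene (23.03–5.333); neither of those is wholly between the two dates.
The listed epochs lying completely between them are Guadalupian, Lopingian, Paleocene, Eocene, Oligocene — 5 in all.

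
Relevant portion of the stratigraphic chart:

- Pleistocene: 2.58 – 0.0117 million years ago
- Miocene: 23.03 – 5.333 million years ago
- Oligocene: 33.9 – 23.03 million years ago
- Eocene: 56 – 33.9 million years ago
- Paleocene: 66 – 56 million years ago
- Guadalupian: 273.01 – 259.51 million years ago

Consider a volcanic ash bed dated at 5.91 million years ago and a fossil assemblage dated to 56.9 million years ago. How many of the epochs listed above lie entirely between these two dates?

The older date is 56.9 Ma and the younger is 5.91 Ma.
Epochs with start < 56.9 and end > 5.91 Ma: Eocene (56–33.9), Oligocene (33.9–23.03).
That is 2 complete epochs.

2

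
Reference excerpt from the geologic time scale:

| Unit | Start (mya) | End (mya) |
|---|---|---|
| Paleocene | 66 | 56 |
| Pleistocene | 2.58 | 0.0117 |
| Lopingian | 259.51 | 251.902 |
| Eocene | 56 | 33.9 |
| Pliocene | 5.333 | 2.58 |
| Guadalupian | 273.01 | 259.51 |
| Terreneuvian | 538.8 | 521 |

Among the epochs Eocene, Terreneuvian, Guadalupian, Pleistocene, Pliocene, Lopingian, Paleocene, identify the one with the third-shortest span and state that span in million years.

Start − end for each: Eocene 56 − 33.9 = 22.1; Terreneuvian 538.8 − 521 = 17.8; Guadalupian 273.01 − 259.51 = 13.5; Pleistocene 2.58 − 0.0117 = 2.5683; Pliocene 5.333 − 2.58 = 2.753; Lopingian 259.51 − 251.902 = 7.608; Paleocene 66 − 56 = 10.
Ranking these from shortest: Pleistocene < Pliocene < Lopingian < Paleocene < Guadalupian < Terreneuvian < Eocene.
Position 3 in that ranking is Lopingian, which lasted 7.608 Myr.

Lopingian, 7.608 million years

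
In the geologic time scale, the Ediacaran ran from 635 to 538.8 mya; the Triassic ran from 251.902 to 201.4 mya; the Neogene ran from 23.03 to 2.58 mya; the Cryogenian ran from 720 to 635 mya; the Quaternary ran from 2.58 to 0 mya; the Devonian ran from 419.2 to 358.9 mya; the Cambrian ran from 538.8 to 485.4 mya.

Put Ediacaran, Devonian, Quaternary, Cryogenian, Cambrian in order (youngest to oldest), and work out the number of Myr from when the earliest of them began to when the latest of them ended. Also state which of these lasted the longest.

From the excerpt: Ediacaran 635–538.8; Devonian 419.2–358.9; Quaternary 2.58–0; Cryogenian 720–635; Cambrian 538.8–485.4 (Ma).
Larger Ma is earlier, so the oldest is Cryogenian and the youngest is Quaternary; youngest to oldest: Quaternary, Devonian, Cambrian, Ediacaran, Cryogenian.
Oldest start 720 minus youngest end 0 gives 720 Myr overall.
Individual lengths (start − end): Quaternary 2.58; Cryogenian 85; Devonian 60.3; Cambrian 53.4; Ediacaran 96.2. The largest is Ediacaran at 96.2 Myr.

Quaternary, Devonian, Cambrian, Ediacaran, Cryogenian; total span 720 Myr; longest is Ediacaran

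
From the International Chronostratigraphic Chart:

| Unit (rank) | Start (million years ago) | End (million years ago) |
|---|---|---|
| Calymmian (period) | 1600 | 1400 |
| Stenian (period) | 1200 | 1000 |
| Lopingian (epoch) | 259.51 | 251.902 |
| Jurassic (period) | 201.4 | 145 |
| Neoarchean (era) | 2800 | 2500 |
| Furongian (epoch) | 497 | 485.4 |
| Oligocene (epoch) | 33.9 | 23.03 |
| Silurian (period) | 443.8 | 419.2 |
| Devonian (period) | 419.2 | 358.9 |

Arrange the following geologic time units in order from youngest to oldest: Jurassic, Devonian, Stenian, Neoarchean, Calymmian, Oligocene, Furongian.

Read off each span (Ma): Jurassic 201.4–145; Devonian 419.2–358.9; Stenian 1200–1000; Neoarchean 2800–2500; Calymmian 1600–1400; Oligocene 33.9–23.03; Furongian 497–485.4.
Larger Ma is older, so oldest→youngest is Neoarchean, Calymmian, Stenian, Furongian, Devonian, Jurassic, Oligocene; reverse it for youngest→oldest.

Oligocene → Jurassic → Devonian → Furongian → Stenian → Calymmian → Neoarchean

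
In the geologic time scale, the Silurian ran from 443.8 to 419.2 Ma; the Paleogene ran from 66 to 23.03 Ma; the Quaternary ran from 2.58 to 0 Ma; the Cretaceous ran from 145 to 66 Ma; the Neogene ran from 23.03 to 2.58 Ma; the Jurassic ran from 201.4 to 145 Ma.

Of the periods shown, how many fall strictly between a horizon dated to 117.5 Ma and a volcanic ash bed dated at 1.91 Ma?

117.5 Ma sits inside the Cretaceous (145–66) and 1.91 Ma inside the Quaternary (2.58–0); neither of those is wholly between the two dates.
The listed periods lying completely between them are Paleogene, Neogene — 2 in all.

2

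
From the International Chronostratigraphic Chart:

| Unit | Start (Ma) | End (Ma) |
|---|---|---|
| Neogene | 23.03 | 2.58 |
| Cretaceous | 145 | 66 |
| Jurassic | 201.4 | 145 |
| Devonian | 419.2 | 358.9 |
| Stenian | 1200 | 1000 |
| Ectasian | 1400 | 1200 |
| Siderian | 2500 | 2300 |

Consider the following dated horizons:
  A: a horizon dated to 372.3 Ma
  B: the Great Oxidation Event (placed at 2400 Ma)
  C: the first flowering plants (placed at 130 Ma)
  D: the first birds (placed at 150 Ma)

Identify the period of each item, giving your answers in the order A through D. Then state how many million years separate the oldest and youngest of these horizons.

A: 372.3 Ma lies in 419.2–358.9 Ma, so Devonian.
B: 2400 Ma lies in 2500–2300 Ma, so Siderian.
C: 130 Ma lies in 145–66 Ma, so Cretaceous.
D: 150 Ma lies in 201.4–145 Ma, so Jurassic.
Oldest = 2400 Ma, youngest = 130 Ma → span 2270 Myr.

A — Devonian; B — Siderian; C — Cretaceous; D — Jurassic; span 2270 million years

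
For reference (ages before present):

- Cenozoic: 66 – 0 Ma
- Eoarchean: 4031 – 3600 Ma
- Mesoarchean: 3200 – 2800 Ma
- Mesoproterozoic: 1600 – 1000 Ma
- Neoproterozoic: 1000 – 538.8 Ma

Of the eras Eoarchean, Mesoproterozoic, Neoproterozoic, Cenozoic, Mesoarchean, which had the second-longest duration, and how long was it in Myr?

Neoproterozoic, 461.2 million years

Start − end for each: Eoarchean 4031 − 3600 = 431; Mesoproterozoic 1600 − 1000 = 600; Neoproterozoic 1000 − 538.8 = 461.2; Cenozoic 66 − 0 = 66; Mesoarchean 3200 − 2800 = 400.
Ranking these from longest: Mesoproterozoic > Neoproterozoic > Eoarchean > Mesoarchean > Cenozoic.
Position 2 in that ranking is Neoproterozoic, which lasted 461.2 Myr.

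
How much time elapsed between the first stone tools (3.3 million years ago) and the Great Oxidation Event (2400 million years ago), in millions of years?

2396.7 million years

2400 − 3.3 = 2396.7 million years.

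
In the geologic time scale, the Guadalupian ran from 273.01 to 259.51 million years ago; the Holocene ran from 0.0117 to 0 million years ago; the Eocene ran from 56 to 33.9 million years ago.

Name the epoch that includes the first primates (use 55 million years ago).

55 Ma lies between 56 and 33.9 Ma, so it falls in the Eocene.

Eocene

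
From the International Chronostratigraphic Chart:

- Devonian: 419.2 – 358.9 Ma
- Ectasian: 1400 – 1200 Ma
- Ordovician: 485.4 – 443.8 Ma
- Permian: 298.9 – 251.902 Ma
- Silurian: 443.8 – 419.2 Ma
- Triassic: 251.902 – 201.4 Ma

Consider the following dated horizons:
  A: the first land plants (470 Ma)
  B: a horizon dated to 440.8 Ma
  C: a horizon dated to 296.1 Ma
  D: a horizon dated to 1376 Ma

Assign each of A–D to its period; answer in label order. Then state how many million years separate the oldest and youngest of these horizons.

A — Ordovician; B — Silurian; C — Permian; D — Ectasian; span 1079.9 million years

A: 470 Ma lies in 485.4–443.8 Ma, so Ordovician.
B: 440.8 Ma lies in 443.8–419.2 Ma, so Silurian.
C: 296.1 Ma lies in 298.9–251.902 Ma, so Permian.
D: 1376 Ma lies in 1400–1200 Ma, so Ectasian.
Oldest = 1376 Ma, youngest = 296.1 Ma → span 1079.9 Myr.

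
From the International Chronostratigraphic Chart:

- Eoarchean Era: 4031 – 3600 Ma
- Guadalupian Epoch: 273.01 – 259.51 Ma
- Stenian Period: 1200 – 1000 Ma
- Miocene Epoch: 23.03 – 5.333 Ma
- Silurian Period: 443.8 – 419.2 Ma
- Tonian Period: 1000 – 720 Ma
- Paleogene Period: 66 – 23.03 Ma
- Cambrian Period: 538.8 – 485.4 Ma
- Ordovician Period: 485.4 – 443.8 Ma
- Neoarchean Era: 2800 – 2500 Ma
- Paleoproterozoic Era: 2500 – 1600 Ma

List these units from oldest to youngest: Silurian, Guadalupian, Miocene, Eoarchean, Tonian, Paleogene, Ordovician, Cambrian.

Sorting by start age (descending Ma, since larger Ma = older): Eoarchean began 4031, Tonian began 1000, Cambrian began 538.8, Ordovician began 485.4, Silurian began 443.8, Guadalupian began 273.01, Paleogene began 66, Miocene began 23.03.

Eoarchean, Tonian, Cambrian, Ordovician, Silurian, Guadalupian, Paleogene, Miocene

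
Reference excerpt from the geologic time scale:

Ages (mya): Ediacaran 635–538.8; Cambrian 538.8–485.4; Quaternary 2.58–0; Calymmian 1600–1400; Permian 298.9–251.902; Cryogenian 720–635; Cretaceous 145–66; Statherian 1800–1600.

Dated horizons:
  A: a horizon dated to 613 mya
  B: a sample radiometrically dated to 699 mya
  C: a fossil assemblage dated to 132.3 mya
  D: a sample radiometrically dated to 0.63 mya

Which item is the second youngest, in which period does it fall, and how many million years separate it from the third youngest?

Smaller Ma means younger, so youngest first: D 0.63 < C 132.3 < A 613 < B 699.
Counting 2 along gives C (132.3 Ma); the excerpt puts that inside the Cretaceous, 145–66 Ma.
Next in line is A (613 Ma), and 613 − 132.3 = 480.7 Myr.

C, in the Cretaceous; 480.7 million years to A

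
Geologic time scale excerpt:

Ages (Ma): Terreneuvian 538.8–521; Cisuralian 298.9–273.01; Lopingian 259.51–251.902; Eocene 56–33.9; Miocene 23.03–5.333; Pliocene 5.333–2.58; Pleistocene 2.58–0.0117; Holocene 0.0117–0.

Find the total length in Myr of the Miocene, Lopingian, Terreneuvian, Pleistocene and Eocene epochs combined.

Duration is start − end for each: (23.03 − 5.333) + (259.51 − 251.902) + (538.8 − 521) + (2.58 − 0.0117) + (56 − 33.9).
That is 17.697 + 7.608 + 17.8 + 2.5683 + 22.1, which totals 67.7733 million years.

67.7733 million years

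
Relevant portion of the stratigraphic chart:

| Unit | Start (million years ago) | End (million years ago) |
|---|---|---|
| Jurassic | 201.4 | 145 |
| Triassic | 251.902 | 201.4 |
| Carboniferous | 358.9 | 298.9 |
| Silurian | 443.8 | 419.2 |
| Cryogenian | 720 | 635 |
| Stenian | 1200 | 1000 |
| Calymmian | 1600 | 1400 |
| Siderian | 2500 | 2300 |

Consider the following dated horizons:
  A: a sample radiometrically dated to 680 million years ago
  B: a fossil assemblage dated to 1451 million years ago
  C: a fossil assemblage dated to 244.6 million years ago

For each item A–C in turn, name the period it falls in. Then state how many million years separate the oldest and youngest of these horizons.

A — Cryogenian; B — Calymmian; C — Triassic; span 1206.4 million years

A: 680 Ma lies in 720–635 Ma, so Cryogenian.
B: 1451 Ma lies in 1600–1400 Ma, so Calymmian.
C: 244.6 Ma lies in 251.902–201.4 Ma, so Triassic.
Oldest = 1451 Ma, youngest = 244.6 Ma → span 1206.4 Myr.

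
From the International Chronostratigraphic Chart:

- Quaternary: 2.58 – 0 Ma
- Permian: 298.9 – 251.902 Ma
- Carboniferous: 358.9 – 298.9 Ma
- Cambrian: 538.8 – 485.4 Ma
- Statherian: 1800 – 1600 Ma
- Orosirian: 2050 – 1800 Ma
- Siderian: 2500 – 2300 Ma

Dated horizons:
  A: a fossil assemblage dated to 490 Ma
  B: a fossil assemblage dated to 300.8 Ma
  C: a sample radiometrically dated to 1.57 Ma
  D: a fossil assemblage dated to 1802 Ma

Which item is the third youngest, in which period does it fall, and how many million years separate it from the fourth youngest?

Smaller Ma means younger, so youngest first: C 1.57 < B 300.8 < A 490 < D 1802.
Counting 3 along gives A (490 Ma); the excerpt puts that inside the Cambrian, 538.8–485.4 Ma.
Next in line is D (1802 Ma), and 1802 − 490 = 1312 Myr.

A, in the Cambrian; 1312 million years to D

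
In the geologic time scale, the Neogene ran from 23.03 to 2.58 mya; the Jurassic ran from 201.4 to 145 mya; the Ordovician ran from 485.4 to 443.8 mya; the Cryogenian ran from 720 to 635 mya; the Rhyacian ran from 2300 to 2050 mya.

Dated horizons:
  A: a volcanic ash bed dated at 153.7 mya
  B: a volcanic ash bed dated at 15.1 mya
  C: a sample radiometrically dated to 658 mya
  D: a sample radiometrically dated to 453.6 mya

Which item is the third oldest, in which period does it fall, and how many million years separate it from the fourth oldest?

Sorted oldest-first by Ma: C (658), D (453.6), A (153.7), B (15.1).
The third oldest is A at 153.7 Ma, which lies in 201.4–145 Ma: the Jurassic.
The fourth oldest is B at 15.1 Ma; separation = |153.7 − 15.1| = 138.6 Myr.

A, in the Jurassic; 138.6 million years to B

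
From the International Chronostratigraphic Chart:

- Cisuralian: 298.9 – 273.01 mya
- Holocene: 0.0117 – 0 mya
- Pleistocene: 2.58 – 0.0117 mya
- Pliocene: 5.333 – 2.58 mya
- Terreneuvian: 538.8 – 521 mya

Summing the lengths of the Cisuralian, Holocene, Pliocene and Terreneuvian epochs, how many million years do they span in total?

46.4547 million years

Duration is start − end for each: (298.9 − 273.01) + (0.0117 − 0) + (5.333 − 2.58) + (538.8 − 521).
That is 25.89 + 0.0117 + 2.753 + 17.8, which totals 46.4547 million years.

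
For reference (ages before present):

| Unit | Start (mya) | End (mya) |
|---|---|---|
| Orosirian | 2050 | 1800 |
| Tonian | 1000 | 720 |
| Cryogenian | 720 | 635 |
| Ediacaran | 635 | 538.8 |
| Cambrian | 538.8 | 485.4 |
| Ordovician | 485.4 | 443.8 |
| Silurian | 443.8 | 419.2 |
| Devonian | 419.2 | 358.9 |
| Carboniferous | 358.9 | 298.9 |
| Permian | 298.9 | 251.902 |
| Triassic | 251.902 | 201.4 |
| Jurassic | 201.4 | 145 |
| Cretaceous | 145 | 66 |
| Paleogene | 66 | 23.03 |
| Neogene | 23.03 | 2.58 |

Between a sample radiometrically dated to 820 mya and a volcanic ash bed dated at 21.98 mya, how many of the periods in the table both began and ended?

The older date is 820 Ma and the younger is 21.98 Ma.
Periods with start < 820 and end > 21.98 Ma: Cryogenian (720–635), Ediacaran (635–538.8), Cambrian (538.8–485.4), Ordovician (485.4–443.8), Silurian (443.8–419.2), Devonian (419.2–358.9), Carboniferous (358.9–298.9), Permian (298.9–251.902), Triassic (251.902–201.4), Jurassic (201.4–145), Cretaceous (145–66), Paleogene (66–23.03).
That is 12 complete periods.

12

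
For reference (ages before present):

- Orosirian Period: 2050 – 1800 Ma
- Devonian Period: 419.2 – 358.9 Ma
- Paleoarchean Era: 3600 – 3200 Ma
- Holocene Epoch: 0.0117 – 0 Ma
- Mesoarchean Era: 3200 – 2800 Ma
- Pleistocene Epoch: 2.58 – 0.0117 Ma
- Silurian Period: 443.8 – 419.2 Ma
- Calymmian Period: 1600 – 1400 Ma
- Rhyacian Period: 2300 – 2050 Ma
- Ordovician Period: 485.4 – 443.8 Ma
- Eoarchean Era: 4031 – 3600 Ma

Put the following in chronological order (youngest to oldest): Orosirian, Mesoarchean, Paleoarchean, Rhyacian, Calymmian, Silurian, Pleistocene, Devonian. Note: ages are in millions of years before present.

Pleistocene, Devonian, Silurian, Calymmian, Orosirian, Rhyacian, Mesoarchean, Paleoarchean

The oldest of these is Paleoarchean (starts 3600 Ma) and the youngest is Pleistocene (ends 0.0117 Ma).
In between, by decreasing start age: Mesoarchean (3200), Rhyacian (2300), Orosirian (2050), Calymmian (1600), Silurian (443.8), Devonian (419.2).
Listing youngest first means reversing that sequence.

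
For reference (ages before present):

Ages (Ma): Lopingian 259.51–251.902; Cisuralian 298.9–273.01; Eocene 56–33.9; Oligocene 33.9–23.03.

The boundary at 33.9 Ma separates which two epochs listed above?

The Eocene ends at 33.9 Ma and the Oligocene begins at 33.9 Ma, so they share that boundary.

Eocene and Oligocene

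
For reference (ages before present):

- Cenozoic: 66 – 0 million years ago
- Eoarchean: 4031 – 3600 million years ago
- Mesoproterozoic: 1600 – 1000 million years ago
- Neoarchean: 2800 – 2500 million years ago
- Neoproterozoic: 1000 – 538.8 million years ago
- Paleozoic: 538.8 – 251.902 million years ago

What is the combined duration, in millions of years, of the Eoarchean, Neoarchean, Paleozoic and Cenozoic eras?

Duration is start − end for each: (4031 − 3600) + (2800 − 2500) + (538.8 − 251.902) + (66 − 0).
That is 431 + 300 + 286.898 + 66, which totals 1083.898 million years.

1083.898 million years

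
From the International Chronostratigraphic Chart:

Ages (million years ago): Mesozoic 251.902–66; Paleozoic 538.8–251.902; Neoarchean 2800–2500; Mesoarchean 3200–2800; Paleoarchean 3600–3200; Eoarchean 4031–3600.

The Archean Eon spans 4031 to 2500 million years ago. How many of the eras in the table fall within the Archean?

Eras inside 4031–2500 Ma: Eoarchean, Paleoarchean, Mesoarchean, Neoarchean — 4 in total.

4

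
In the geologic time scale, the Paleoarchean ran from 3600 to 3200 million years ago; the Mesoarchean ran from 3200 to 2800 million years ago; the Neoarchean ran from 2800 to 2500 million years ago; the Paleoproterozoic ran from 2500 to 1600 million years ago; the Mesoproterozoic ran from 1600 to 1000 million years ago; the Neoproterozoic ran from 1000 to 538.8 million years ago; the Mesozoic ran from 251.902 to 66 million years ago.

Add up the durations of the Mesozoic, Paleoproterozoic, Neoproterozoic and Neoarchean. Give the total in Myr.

Each duration: Mesozoic = 185.902; Paleoproterozoic = 900; Neoproterozoic = 461.2; Neoarchean = 300.
Sum: 185.902 + 900 + 461.2 + 300 = 1847.102 Myr.

1847.102 million years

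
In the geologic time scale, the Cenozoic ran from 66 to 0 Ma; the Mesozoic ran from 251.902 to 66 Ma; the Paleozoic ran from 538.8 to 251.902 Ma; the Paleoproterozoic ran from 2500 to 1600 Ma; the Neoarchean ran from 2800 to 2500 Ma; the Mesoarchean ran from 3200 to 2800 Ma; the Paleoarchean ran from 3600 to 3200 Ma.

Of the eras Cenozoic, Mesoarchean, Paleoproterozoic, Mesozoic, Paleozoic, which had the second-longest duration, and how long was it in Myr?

Mesoarchean, 400 million years

Durations: Cenozoic 66; Mesoarchean 400; Paleoproterozoic 900; Mesozoic 185.902; Paleozoic 286.898 Myr.
Sorted longest-first: Paleoproterozoic (900), Mesoarchean (400), Paleozoic (286.898), Mesozoic (185.902), Cenozoic (66).
The second longest is Mesoarchean at 400 Myr.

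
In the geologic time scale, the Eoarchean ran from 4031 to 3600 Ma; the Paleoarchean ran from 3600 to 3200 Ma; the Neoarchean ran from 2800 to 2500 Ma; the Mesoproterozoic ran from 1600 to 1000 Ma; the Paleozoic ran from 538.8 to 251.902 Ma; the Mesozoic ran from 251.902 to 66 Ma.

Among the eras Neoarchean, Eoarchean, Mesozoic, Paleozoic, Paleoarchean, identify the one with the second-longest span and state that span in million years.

Paleoarchean, 400 million years

Start − end for each: Neoarchean 2800 − 2500 = 300; Eoarchean 4031 − 3600 = 431; Mesozoic 251.902 − 66 = 185.902; Paleozoic 538.8 − 251.902 = 286.898; Paleoarchean 3600 − 3200 = 400.
Ranking these from longest: Eoarchean > Paleoarchean > Neoarchean > Paleozoic > Mesozoic.
Position 2 in that ranking is Paleoarchean, which lasted 400 Myr.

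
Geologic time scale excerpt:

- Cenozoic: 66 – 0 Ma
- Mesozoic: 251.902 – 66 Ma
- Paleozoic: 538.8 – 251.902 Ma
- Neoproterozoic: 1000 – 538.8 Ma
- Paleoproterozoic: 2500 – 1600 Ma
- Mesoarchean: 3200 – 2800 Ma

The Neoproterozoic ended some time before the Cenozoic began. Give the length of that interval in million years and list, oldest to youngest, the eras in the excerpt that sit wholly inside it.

End of Neoproterozoic = 538.8 Ma; start of Cenozoic = 66 Ma.
Gap = 538.8 − 66 = 472.8 Myr.
Eras wholly inside 538.8–66 Ma: Paleozoic (538.8–251.902), Mesozoic (251.902–66).

472.8 million years; Paleozoic, Mesozoic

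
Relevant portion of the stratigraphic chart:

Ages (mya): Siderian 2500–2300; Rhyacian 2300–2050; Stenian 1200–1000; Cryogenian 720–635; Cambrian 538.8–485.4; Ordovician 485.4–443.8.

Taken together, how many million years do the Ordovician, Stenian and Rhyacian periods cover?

Each duration: Ordovician = 41.6; Stenian = 200; Rhyacian = 250.
Sum: 41.6 + 200 + 250 = 491.6 Myr.

491.6 million years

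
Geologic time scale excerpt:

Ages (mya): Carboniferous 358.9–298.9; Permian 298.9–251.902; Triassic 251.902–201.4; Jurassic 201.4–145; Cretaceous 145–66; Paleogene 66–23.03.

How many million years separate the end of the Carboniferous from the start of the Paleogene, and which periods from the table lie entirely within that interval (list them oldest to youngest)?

232.9 million years; Permian, Triassic, Jurassic, Cretaceous

End of Carboniferous = 298.9 Ma; start of Paleogene = 66 Ma.
Gap = 298.9 − 66 = 232.9 Myr.
Periods wholly inside 298.9–66 Ma: Permian (298.9–251.902), Triassic (251.902–201.4), Jurassic (201.4–145), Cretaceous (145–66).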